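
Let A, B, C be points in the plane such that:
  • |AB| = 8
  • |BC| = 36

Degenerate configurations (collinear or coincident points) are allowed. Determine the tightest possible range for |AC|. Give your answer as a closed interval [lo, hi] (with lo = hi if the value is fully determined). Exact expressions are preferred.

|AB| ∈ {8}
|BC| ∈ {36}
|AC| ∈ [28, 44]

|AC| ∈ [28, 44]  (≈ [28.0000, 44.0000])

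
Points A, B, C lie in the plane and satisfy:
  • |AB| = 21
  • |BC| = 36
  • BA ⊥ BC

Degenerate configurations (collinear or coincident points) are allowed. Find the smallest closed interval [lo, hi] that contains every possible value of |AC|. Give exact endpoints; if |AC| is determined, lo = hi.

|AC| = 3·√(193)  (≈ 41.6773)

|AB| ∈ {21}
|BC| ∈ {36}
|AC| ∈ {3·√(193)}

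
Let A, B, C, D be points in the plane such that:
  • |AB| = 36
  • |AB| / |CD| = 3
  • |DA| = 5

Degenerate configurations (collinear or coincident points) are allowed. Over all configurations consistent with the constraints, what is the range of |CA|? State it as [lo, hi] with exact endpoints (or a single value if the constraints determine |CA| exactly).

|AB| ∈ {36}
|AD| ∈ {5}
|CD| ∈ {12}
|BD| ∈ [31, 41]
|AC| ∈ [7, 17]
|BC| ∈ [19, 53]

|CA| ∈ [7, 17]  (≈ [7.0000, 17.0000])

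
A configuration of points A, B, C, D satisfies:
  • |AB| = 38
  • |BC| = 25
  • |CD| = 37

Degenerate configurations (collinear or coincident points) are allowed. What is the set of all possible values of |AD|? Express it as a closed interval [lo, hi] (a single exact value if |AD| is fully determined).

|AD| ∈ [0, 100]  (≈ [0.0000, 100.0000])

|AB| ∈ {38}
|BC| ∈ {25}
|CD| ∈ {37}
|AC| ∈ [13, 63]
|BD| ∈ [12, 62]
|AD| ∈ [0, 100]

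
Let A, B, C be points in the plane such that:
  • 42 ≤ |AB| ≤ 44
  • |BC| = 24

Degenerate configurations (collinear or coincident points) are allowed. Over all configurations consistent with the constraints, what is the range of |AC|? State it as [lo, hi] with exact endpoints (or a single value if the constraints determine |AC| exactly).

|AB| ∈ [42, 44]
|BC| ∈ {24}
|AC| ∈ [18, 68]

|AC| ∈ [18, 68]  (≈ [18.0000, 68.0000])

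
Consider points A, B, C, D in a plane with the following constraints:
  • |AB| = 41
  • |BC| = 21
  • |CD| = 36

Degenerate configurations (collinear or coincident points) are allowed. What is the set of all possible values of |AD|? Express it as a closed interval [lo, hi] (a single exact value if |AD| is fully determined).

|AB| ∈ {41}
|BC| ∈ {21}
|CD| ∈ {36}
|AC| ∈ [20, 62]
|BD| ∈ [15, 57]
|AD| ∈ [0, 98]

|AD| ∈ [0, 98]  (≈ [0.0000, 98.0000])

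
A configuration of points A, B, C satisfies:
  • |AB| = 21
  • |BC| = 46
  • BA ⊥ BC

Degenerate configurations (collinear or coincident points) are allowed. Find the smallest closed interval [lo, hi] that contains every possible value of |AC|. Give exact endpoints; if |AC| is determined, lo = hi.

|AC| = √(2557)  (≈ 50.5668)

|AB| ∈ {21}
|BC| ∈ {46}
|AC| ∈ {√(2557)}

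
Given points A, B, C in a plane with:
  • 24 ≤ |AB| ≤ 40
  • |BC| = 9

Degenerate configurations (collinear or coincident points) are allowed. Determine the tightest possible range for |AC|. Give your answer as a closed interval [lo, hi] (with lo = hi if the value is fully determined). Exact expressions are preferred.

|AC| ∈ [15, 49]  (≈ [15.0000, 49.0000])

|AB| ∈ [24, 40]
|BC| ∈ {9}
|AC| ∈ [15, 49]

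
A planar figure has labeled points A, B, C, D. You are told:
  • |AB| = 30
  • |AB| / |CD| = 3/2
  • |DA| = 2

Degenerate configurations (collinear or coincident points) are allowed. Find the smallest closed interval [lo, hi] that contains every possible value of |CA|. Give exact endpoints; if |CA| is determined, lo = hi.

|CA| ∈ [18, 22]  (≈ [18.0000, 22.0000])

|AB| ∈ {30}
|AD| ∈ {2}
|CD| ∈ {20}
|BD| ∈ [28, 32]
|AC| ∈ [18, 22]
|BC| ∈ [8, 52]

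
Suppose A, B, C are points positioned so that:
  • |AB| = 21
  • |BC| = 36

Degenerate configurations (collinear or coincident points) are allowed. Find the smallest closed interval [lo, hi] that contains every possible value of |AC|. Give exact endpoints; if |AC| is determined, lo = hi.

|AC| ∈ [15, 57]  (≈ [15.0000, 57.0000])

|AB| ∈ {21}
|BC| ∈ {36}
|AC| ∈ [15, 57]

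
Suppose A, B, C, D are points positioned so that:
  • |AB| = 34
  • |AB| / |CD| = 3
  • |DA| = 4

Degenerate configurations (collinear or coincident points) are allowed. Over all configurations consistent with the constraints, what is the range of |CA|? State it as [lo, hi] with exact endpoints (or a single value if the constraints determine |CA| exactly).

|CA| ∈ [22/3, 46/3]  (≈ [7.3333, 15.3333])

|AB| ∈ {34}
|AD| ∈ {4}
|CD| ∈ {34/3}
|BD| ∈ [30, 38]
|AC| ∈ [22/3, 46/3]
|BC| ∈ [56/3, 148/3]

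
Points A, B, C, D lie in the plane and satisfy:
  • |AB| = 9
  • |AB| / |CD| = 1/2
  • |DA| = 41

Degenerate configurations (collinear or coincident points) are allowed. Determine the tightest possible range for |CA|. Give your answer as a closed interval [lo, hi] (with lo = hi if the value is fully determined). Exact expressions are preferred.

|AB| ∈ {9}
|AD| ∈ {41}
|CD| ∈ {18}
|BD| ∈ [32, 50]
|AC| ∈ [23, 59]
|BC| ∈ [14, 68]

|CA| ∈ [23, 59]  (≈ [23.0000, 59.0000])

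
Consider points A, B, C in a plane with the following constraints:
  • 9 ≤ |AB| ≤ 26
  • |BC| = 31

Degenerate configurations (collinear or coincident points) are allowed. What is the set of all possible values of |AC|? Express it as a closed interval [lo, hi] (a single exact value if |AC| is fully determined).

|AB| ∈ [9, 26]
|BC| ∈ {31}
|AC| ∈ [5, 57]

|AC| ∈ [5, 57]  (≈ [5.0000, 57.0000])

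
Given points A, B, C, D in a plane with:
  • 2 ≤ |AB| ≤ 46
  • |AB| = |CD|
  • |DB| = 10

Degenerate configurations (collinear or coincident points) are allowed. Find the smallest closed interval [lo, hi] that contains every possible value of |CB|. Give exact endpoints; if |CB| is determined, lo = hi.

|AB| ∈ [2, 46]
|BD| ∈ {10}
|CD| ∈ [2, 46]
|AD| ∈ [0, 56]
|BC| ∈ [0, 56]
|AC| ∈ [0, 102]

|CB| ∈ [0, 56]  (≈ [0.0000, 56.0000])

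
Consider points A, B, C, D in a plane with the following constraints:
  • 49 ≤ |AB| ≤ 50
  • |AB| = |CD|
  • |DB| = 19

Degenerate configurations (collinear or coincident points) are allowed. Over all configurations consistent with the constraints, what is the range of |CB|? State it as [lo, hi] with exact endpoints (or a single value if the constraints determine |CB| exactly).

|CB| ∈ [30, 69]  (≈ [30.0000, 69.0000])

|AB| ∈ [49, 50]
|BD| ∈ {19}
|CD| ∈ [49, 50]
|AD| ∈ [30, 69]
|BC| ∈ [30, 69]
|AC| ∈ [0, 119]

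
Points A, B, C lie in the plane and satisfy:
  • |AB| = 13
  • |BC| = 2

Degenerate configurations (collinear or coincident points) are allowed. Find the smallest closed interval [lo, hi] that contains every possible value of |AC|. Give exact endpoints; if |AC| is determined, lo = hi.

|AB| ∈ {13}
|BC| ∈ {2}
|AC| ∈ [11, 15]

|AC| ∈ [11, 15]  (≈ [11.0000, 15.0000])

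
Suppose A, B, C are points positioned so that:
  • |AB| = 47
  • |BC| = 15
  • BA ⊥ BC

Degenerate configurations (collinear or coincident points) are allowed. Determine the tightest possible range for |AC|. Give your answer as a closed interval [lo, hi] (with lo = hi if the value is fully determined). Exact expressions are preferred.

|AB| ∈ {47}
|BC| ∈ {15}
|AC| ∈ {√(2434)}

|AC| = √(2434)  (≈ 49.3356)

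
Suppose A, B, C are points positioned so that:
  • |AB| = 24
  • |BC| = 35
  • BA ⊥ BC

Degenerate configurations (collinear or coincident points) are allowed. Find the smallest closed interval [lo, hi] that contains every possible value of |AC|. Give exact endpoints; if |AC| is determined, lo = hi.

|AB| ∈ {24}
|BC| ∈ {35}
|AC| ∈ {√(1801)}

|AC| = √(1801)  (≈ 42.4382)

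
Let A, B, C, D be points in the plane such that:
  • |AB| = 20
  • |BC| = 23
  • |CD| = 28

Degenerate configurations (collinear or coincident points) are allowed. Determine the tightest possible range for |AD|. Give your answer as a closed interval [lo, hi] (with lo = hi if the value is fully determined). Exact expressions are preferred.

|AD| ∈ [0, 71]  (≈ [0.0000, 71.0000])

|AB| ∈ {20}
|BC| ∈ {23}
|CD| ∈ {28}
|AC| ∈ [3, 43]
|BD| ∈ [5, 51]
|AD| ∈ [0, 71]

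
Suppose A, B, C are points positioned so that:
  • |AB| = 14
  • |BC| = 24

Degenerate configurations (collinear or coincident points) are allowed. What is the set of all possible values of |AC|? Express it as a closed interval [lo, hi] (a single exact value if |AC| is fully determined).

|AB| ∈ {14}
|BC| ∈ {24}
|AC| ∈ [10, 38]

|AC| ∈ [10, 38]  (≈ [10.0000, 38.0000])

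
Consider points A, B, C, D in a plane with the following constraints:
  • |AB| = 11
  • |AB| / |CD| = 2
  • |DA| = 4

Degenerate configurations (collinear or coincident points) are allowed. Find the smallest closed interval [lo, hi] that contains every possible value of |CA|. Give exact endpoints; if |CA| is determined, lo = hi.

|CA| ∈ [3/2, 19/2]  (≈ [1.5000, 9.5000])

|AB| ∈ {11}
|AD| ∈ {4}
|CD| ∈ {11/2}
|BD| ∈ [7, 15]
|AC| ∈ [3/2, 19/2]
|BC| ∈ [3/2, 41/2]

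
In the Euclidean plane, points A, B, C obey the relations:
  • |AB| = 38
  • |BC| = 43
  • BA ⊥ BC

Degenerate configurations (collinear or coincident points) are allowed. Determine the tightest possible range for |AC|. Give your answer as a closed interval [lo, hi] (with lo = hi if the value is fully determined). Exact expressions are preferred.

|AB| ∈ {38}
|BC| ∈ {43}
|AC| ∈ {√(3293)}

|AC| = √(3293)  (≈ 57.3847)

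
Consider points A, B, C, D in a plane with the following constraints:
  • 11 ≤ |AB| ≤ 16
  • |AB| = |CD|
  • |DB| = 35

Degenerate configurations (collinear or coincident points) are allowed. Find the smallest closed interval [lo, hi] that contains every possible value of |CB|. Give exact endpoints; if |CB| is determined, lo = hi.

|CB| ∈ [19, 51]  (≈ [19.0000, 51.0000])

|AB| ∈ [11, 16]
|BD| ∈ {35}
|CD| ∈ [11, 16]
|AD| ∈ [19, 51]
|BC| ∈ [19, 51]
|AC| ∈ [3, 67]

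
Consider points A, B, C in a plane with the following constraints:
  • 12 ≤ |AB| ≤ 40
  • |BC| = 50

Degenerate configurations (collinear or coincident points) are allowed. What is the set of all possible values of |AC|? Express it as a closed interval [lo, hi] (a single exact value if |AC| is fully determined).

|AB| ∈ [12, 40]
|BC| ∈ {50}
|AC| ∈ [10, 90]

|AC| ∈ [10, 90]  (≈ [10.0000, 90.0000])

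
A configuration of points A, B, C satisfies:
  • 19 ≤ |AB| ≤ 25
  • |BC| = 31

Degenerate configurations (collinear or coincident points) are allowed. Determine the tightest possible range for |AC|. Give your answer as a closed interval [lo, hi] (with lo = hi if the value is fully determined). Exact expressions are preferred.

|AB| ∈ [19, 25]
|BC| ∈ {31}
|AC| ∈ [6, 56]

|AC| ∈ [6, 56]  (≈ [6.0000, 56.0000])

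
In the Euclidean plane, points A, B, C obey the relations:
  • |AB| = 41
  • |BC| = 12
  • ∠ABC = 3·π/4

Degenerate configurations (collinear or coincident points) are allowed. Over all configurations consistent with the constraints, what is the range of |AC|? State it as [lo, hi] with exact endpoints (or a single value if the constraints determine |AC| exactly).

|AC| = √(492·√(2) + 1825)  (≈ 50.2075)

|AB| ∈ {41}
|BC| ∈ {12}
|AC| ∈ {√(492·√(2) + 1825)}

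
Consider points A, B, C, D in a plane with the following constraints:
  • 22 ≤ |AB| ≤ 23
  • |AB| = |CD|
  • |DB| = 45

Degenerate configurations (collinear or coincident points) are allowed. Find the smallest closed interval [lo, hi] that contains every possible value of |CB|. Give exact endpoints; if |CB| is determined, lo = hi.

|CB| ∈ [22, 68]  (≈ [22.0000, 68.0000])

|AB| ∈ [22, 23]
|BD| ∈ {45}
|CD| ∈ [22, 23]
|AD| ∈ [22, 68]
|BC| ∈ [22, 68]
|AC| ∈ [0, 91]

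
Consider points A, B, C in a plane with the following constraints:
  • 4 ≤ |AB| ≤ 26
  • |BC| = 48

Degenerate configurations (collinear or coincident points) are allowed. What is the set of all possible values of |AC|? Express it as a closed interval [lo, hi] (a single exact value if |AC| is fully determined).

|AC| ∈ [22, 74]  (≈ [22.0000, 74.0000])

|AB| ∈ [4, 26]
|BC| ∈ {48}
|AC| ∈ [22, 74]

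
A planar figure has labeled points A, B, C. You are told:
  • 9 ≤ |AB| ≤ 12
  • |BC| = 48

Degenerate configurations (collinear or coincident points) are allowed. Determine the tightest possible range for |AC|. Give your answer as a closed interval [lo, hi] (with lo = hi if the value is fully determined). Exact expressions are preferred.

|AB| ∈ [9, 12]
|BC| ∈ {48}
|AC| ∈ [36, 60]

|AC| ∈ [36, 60]  (≈ [36.0000, 60.0000])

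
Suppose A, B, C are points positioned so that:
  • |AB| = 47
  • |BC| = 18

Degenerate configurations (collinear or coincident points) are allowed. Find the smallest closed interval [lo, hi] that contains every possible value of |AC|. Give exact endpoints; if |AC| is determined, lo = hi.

|AB| ∈ {47}
|BC| ∈ {18}
|AC| ∈ [29, 65]

|AC| ∈ [29, 65]  (≈ [29.0000, 65.0000])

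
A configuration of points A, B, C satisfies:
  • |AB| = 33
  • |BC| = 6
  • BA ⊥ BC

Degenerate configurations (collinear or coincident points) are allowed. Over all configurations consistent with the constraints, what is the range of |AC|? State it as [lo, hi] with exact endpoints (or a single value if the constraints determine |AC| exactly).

|AC| = 15·√(5)  (≈ 33.5410)

|AB| ∈ {33}
|BC| ∈ {6}
|AC| ∈ {15·√(5)}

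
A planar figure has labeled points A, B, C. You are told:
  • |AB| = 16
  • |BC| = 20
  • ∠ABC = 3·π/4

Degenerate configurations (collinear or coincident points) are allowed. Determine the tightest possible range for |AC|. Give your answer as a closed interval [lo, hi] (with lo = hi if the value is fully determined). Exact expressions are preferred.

|AB| ∈ {16}
|BC| ∈ {20}
|AC| ∈ {4·√(20·√(2) + 41)}

|AC| = 4·√(20·√(2) + 41)  (≈ 33.2949)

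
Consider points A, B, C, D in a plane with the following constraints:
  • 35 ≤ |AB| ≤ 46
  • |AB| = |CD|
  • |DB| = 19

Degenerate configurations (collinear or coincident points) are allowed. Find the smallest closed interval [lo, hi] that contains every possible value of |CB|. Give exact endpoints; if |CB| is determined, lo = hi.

|AB| ∈ [35, 46]
|BD| ∈ {19}
|CD| ∈ [35, 46]
|AD| ∈ [16, 65]
|BC| ∈ [16, 65]
|AC| ∈ [0, 111]

|CB| ∈ [16, 65]  (≈ [16.0000, 65.0000])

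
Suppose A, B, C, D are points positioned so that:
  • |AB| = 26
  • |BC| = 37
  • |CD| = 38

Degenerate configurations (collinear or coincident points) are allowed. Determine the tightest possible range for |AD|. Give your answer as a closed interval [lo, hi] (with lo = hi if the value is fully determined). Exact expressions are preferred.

|AB| ∈ {26}
|BC| ∈ {37}
|CD| ∈ {38}
|AC| ∈ [11, 63]
|BD| ∈ [1, 75]
|AD| ∈ [0, 101]

|AD| ∈ [0, 101]  (≈ [0.0000, 101.0000])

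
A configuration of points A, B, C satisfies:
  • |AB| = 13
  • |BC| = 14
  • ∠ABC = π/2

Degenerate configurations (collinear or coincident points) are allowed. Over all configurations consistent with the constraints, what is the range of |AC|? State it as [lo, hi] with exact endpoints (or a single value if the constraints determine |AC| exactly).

|AC| = √(365)  (≈ 19.1050)

|AB| ∈ {13}
|BC| ∈ {14}
|AC| ∈ {√(365)}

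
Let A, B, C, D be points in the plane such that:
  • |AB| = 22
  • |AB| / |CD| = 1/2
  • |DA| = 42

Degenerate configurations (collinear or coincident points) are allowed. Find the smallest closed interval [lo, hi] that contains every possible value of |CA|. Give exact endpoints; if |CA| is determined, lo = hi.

|CA| ∈ [2, 86]  (≈ [2.0000, 86.0000])

|AB| ∈ {22}
|AD| ∈ {42}
|CD| ∈ {44}
|BD| ∈ [20, 64]
|AC| ∈ [2, 86]
|BC| ∈ [0, 108]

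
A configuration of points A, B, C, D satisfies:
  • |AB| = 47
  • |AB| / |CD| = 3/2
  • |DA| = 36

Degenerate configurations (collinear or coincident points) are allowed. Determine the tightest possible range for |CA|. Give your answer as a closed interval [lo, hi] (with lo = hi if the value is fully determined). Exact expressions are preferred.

|AB| ∈ {47}
|AD| ∈ {36}
|CD| ∈ {94/3}
|BD| ∈ [11, 83]
|AC| ∈ [14/3, 202/3]
|BC| ∈ [0, 343/3]

|CA| ∈ [14/3, 202/3]  (≈ [4.6667, 67.3333])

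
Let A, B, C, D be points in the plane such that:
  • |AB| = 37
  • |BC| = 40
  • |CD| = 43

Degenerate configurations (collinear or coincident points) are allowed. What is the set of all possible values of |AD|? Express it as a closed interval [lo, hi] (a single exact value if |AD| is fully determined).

|AD| ∈ [0, 120]  (≈ [0.0000, 120.0000])

|AB| ∈ {37}
|BC| ∈ {40}
|CD| ∈ {43}
|AC| ∈ [3, 77]
|BD| ∈ [3, 83]
|AD| ∈ [0, 120]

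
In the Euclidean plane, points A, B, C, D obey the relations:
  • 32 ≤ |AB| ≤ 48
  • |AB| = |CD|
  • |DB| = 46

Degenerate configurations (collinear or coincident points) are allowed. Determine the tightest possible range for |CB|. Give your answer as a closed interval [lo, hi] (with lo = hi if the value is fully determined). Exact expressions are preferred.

|AB| ∈ [32, 48]
|BD| ∈ {46}
|CD| ∈ [32, 48]
|AD| ∈ [0, 94]
|BC| ∈ [0, 94]
|AC| ∈ [0, 142]

|CB| ∈ [0, 94]  (≈ [0.0000, 94.0000])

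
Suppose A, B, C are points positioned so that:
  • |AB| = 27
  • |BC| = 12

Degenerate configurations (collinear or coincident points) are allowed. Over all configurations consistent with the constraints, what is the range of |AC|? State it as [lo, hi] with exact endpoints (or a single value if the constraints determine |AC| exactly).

|AC| ∈ [15, 39]  (≈ [15.0000, 39.0000])

|AB| ∈ {27}
|BC| ∈ {12}
|AC| ∈ [15, 39]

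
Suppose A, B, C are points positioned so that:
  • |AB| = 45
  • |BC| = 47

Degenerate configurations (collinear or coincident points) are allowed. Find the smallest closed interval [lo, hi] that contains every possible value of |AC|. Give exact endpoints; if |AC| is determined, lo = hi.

|AC| ∈ [2, 92]  (≈ [2.0000, 92.0000])

|AB| ∈ {45}
|BC| ∈ {47}
|AC| ∈ [2, 92]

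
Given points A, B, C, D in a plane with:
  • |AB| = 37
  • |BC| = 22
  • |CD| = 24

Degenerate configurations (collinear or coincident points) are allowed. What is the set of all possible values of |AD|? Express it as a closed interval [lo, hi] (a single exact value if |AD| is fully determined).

|AD| ∈ [0, 83]  (≈ [0.0000, 83.0000])

|AB| ∈ {37}
|BC| ∈ {22}
|CD| ∈ {24}
|AC| ∈ [15, 59]
|BD| ∈ [2, 46]
|AD| ∈ [0, 83]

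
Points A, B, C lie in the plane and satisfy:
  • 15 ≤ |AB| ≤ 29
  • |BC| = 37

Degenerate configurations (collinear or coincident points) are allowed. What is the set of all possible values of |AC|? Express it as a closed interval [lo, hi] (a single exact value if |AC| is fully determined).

|AB| ∈ [15, 29]
|BC| ∈ {37}
|AC| ∈ [8, 66]

|AC| ∈ [8, 66]  (≈ [8.0000, 66.0000])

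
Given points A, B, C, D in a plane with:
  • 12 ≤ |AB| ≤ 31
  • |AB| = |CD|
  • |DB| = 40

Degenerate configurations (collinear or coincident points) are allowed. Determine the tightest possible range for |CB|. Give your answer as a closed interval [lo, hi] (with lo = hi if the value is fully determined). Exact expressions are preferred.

|AB| ∈ [12, 31]
|BD| ∈ {40}
|CD| ∈ [12, 31]
|AD| ∈ [9, 71]
|BC| ∈ [9, 71]
|AC| ∈ [0, 102]

|CB| ∈ [9, 71]  (≈ [9.0000, 71.0000])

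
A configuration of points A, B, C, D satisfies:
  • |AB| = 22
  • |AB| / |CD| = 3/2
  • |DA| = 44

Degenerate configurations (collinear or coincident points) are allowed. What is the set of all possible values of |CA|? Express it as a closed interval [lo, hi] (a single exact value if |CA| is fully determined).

|CA| ∈ [88/3, 176/3]  (≈ [29.3333, 58.6667])

|AB| ∈ {22}
|AD| ∈ {44}
|CD| ∈ {44/3}
|BD| ∈ [22, 66]
|AC| ∈ [88/3, 176/3]
|BC| ∈ [22/3, 242/3]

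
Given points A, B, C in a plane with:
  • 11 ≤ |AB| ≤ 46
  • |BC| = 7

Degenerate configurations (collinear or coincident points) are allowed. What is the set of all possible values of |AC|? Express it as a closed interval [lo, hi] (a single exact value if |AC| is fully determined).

|AB| ∈ [11, 46]
|BC| ∈ {7}
|AC| ∈ [4, 53]

|AC| ∈ [4, 53]  (≈ [4.0000, 53.0000])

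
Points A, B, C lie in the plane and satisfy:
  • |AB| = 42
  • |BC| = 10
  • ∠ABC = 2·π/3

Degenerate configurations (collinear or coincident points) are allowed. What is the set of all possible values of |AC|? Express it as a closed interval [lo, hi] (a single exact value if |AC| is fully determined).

|AC| = 2·√(571)  (≈ 47.7912)

|AB| ∈ {42}
|BC| ∈ {10}
|AC| ∈ {2·√(571)}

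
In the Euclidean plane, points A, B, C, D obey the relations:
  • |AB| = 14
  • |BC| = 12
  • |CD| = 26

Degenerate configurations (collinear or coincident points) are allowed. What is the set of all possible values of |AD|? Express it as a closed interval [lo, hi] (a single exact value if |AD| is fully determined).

|AD| ∈ [0, 52]  (≈ [0.0000, 52.0000])

|AB| ∈ {14}
|BC| ∈ {12}
|CD| ∈ {26}
|AC| ∈ [2, 26]
|BD| ∈ [14, 38]
|AD| ∈ [0, 52]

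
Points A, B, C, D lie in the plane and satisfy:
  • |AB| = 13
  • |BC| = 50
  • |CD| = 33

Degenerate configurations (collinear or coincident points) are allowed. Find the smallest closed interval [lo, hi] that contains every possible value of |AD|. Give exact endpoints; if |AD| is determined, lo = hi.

|AB| ∈ {13}
|BC| ∈ {50}
|CD| ∈ {33}
|AC| ∈ [37, 63]
|BD| ∈ [17, 83]
|AD| ∈ [4, 96]

|AD| ∈ [4, 96]  (≈ [4.0000, 96.0000])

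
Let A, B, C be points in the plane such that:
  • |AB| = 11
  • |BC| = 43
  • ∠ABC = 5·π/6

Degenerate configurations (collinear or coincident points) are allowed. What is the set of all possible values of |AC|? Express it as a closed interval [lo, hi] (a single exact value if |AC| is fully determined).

|AC| = √(473·√(3) + 1970)  (≈ 52.8134)

|AB| ∈ {11}
|BC| ∈ {43}
|AC| ∈ {√(473·√(3) + 1970)}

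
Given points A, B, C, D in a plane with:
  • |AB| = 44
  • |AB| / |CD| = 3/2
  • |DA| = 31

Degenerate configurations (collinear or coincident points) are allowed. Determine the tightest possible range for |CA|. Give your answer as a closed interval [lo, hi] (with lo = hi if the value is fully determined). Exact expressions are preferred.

|AB| ∈ {44}
|AD| ∈ {31}
|CD| ∈ {88/3}
|BD| ∈ [13, 75]
|AC| ∈ [5/3, 181/3]
|BC| ∈ [0, 313/3]

|CA| ∈ [5/3, 181/3]  (≈ [1.6667, 60.3333])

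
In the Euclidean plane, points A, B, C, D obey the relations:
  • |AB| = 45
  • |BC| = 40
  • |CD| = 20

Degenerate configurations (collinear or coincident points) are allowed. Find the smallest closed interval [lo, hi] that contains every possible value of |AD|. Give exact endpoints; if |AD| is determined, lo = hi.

|AB| ∈ {45}
|BC| ∈ {40}
|CD| ∈ {20}
|AC| ∈ [5, 85]
|BD| ∈ [20, 60]
|AD| ∈ [0, 105]

|AD| ∈ [0, 105]  (≈ [0.0000, 105.0000])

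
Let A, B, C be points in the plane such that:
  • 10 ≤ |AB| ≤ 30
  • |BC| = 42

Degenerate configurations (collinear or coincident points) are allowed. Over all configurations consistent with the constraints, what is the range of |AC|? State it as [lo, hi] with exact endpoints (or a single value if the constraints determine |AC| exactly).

|AC| ∈ [12, 72]  (≈ [12.0000, 72.0000])

|AB| ∈ [10, 30]
|BC| ∈ {42}
|AC| ∈ [12, 72]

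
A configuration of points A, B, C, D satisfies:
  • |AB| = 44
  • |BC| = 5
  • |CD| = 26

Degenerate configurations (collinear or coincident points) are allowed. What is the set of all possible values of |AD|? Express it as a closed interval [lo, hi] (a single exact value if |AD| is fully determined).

|AD| ∈ [13, 75]  (≈ [13.0000, 75.0000])

|AB| ∈ {44}
|BC| ∈ {5}
|CD| ∈ {26}
|AC| ∈ [39, 49]
|BD| ∈ [21, 31]
|AD| ∈ [13, 75]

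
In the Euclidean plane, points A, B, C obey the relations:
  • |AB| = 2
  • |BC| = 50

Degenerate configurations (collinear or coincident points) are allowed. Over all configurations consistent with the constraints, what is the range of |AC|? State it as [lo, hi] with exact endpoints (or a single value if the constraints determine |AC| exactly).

|AB| ∈ {2}
|BC| ∈ {50}
|AC| ∈ [48, 52]

|AC| ∈ [48, 52]  (≈ [48.0000, 52.0000])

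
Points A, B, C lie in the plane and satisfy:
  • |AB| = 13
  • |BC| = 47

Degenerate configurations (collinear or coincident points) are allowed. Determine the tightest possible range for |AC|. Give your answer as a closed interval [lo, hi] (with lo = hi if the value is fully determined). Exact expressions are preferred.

|AC| ∈ [34, 60]  (≈ [34.0000, 60.0000])

|AB| ∈ {13}
|BC| ∈ {47}
|AC| ∈ [34, 60]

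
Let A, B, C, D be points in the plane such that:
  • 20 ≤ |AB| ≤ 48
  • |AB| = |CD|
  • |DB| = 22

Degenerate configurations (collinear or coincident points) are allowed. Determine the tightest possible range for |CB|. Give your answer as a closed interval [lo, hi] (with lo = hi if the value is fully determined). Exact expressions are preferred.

|AB| ∈ [20, 48]
|BD| ∈ {22}
|CD| ∈ [20, 48]
|AD| ∈ [0, 70]
|BC| ∈ [0, 70]
|AC| ∈ [0, 118]

|CB| ∈ [0, 70]  (≈ [0.0000, 70.0000])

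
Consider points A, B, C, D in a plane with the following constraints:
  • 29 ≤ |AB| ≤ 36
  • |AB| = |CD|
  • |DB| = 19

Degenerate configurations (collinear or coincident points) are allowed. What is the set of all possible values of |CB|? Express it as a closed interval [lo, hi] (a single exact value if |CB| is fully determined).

|AB| ∈ [29, 36]
|BD| ∈ {19}
|CD| ∈ [29, 36]
|AD| ∈ [10, 55]
|BC| ∈ [10, 55]
|AC| ∈ [0, 91]

|CB| ∈ [10, 55]  (≈ [10.0000, 55.0000])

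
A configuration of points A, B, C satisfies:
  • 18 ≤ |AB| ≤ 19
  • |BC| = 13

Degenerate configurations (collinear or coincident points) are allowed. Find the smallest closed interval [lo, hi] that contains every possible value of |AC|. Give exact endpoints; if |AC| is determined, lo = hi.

|AB| ∈ [18, 19]
|BC| ∈ {13}
|AC| ∈ [5, 32]

|AC| ∈ [5, 32]  (≈ [5.0000, 32.0000])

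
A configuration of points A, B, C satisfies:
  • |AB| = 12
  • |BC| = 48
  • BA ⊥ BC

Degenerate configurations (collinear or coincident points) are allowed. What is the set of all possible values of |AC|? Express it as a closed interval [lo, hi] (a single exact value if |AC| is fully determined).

|AC| = 12·√(17)  (≈ 49.4773)

|AB| ∈ {12}
|BC| ∈ {48}
|AC| ∈ {12·√(17)}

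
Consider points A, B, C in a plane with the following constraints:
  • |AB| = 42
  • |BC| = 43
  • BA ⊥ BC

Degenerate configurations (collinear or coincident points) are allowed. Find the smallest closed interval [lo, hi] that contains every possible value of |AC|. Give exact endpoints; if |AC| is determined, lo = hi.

|AB| ∈ {42}
|BC| ∈ {43}
|AC| ∈ {√(3613)}

|AC| = √(3613)  (≈ 60.1082)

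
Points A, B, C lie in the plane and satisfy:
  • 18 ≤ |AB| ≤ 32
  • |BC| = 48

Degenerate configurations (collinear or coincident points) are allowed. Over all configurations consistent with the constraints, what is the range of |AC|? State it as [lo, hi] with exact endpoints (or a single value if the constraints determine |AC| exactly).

|AC| ∈ [16, 80]  (≈ [16.0000, 80.0000])

|AB| ∈ [18, 32]
|BC| ∈ {48}
|AC| ∈ [16, 80]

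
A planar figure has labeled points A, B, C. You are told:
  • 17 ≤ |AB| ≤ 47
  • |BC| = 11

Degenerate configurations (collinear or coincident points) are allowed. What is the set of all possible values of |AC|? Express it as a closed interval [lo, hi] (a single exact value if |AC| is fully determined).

|AB| ∈ [17, 47]
|BC| ∈ {11}
|AC| ∈ [6, 58]

|AC| ∈ [6, 58]  (≈ [6.0000, 58.0000])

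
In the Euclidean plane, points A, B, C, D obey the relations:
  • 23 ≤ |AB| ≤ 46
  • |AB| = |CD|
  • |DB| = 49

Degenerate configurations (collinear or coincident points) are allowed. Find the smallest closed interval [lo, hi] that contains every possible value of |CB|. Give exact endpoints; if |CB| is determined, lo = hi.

|CB| ∈ [3, 95]  (≈ [3.0000, 95.0000])

|AB| ∈ [23, 46]
|BD| ∈ {49}
|CD| ∈ [23, 46]
|AD| ∈ [3, 95]
|BC| ∈ [3, 95]
|AC| ∈ [0, 141]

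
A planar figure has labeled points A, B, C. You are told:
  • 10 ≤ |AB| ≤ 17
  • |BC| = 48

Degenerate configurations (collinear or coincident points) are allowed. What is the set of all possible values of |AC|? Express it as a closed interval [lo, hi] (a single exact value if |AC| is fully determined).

|AB| ∈ [10, 17]
|BC| ∈ {48}
|AC| ∈ [31, 65]

|AC| ∈ [31, 65]  (≈ [31.0000, 65.0000])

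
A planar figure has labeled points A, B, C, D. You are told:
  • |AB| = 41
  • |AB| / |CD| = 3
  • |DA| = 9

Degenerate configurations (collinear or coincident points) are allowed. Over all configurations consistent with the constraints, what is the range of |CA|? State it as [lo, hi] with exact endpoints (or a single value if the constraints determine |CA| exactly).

|AB| ∈ {41}
|AD| ∈ {9}
|CD| ∈ {41/3}
|BD| ∈ [32, 50]
|AC| ∈ [14/3, 68/3]
|BC| ∈ [55/3, 191/3]

|CA| ∈ [14/3, 68/3]  (≈ [4.6667, 22.6667])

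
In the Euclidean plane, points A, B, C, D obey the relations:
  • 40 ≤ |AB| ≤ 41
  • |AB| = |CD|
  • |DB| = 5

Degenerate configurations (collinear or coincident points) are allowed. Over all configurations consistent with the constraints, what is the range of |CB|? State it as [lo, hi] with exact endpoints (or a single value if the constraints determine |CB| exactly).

|CB| ∈ [35, 46]  (≈ [35.0000, 46.0000])

|AB| ∈ [40, 41]
|BD| ∈ {5}
|CD| ∈ [40, 41]
|AD| ∈ [35, 46]
|BC| ∈ [35, 46]
|AC| ∈ [0, 87]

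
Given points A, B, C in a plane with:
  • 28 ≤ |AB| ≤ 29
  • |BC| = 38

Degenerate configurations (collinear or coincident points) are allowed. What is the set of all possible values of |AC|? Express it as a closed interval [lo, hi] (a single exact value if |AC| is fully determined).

|AC| ∈ [9, 67]  (≈ [9.0000, 67.0000])

|AB| ∈ [28, 29]
|BC| ∈ {38}
|AC| ∈ [9, 67]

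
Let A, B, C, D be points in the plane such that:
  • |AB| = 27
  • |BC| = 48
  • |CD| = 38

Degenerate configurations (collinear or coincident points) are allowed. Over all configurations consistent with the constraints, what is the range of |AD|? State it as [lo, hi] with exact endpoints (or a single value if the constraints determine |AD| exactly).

|AB| ∈ {27}
|BC| ∈ {48}
|CD| ∈ {38}
|AC| ∈ [21, 75]
|BD| ∈ [10, 86]
|AD| ∈ [0, 113]

|AD| ∈ [0, 113]  (≈ [0.0000, 113.0000])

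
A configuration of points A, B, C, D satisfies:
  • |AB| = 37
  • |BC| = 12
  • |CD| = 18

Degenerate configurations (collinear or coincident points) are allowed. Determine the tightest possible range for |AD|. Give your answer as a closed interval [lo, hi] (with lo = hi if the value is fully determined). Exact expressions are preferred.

|AB| ∈ {37}
|BC| ∈ {12}
|CD| ∈ {18}
|AC| ∈ [25, 49]
|BD| ∈ [6, 30]
|AD| ∈ [7, 67]

|AD| ∈ [7, 67]  (≈ [7.0000, 67.0000])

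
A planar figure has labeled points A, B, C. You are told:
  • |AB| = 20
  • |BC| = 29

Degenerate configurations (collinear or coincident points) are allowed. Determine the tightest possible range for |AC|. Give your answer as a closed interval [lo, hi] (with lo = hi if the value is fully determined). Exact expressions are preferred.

|AC| ∈ [9, 49]  (≈ [9.0000, 49.0000])

|AB| ∈ {20}
|BC| ∈ {29}
|AC| ∈ [9, 49]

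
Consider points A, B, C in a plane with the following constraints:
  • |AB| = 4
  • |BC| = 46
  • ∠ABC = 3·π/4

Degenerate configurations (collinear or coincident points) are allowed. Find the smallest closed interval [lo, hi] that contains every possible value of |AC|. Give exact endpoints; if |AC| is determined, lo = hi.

|AC| = 2·√(46·√(2) + 533)  (≈ 48.9103)

|AB| ∈ {4}
|BC| ∈ {46}
|AC| ∈ {2·√(46·√(2) + 533)}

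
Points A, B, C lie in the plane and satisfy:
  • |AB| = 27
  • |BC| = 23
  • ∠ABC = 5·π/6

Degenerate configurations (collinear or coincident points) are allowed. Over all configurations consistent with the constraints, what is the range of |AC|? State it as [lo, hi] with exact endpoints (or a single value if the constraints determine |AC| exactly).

|AC| = √(621·√(3) + 1258)  (≈ 48.3074)

|AB| ∈ {27}
|BC| ∈ {23}
|AC| ∈ {√(621·√(3) + 1258)}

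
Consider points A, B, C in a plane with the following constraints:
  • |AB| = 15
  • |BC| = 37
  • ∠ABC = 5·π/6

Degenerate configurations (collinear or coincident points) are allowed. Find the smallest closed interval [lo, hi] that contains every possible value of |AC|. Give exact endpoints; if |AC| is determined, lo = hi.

|AC| = √(555·√(3) + 1594)  (≈ 50.5499)

|AB| ∈ {15}
|BC| ∈ {37}
|AC| ∈ {√(555·√(3) + 1594)}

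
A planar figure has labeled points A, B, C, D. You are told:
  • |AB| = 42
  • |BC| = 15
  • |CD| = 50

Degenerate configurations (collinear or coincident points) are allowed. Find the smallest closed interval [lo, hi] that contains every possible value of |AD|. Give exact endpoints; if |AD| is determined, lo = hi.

|AB| ∈ {42}
|BC| ∈ {15}
|CD| ∈ {50}
|AC| ∈ [27, 57]
|BD| ∈ [35, 65]
|AD| ∈ [0, 107]

|AD| ∈ [0, 107]  (≈ [0.0000, 107.0000])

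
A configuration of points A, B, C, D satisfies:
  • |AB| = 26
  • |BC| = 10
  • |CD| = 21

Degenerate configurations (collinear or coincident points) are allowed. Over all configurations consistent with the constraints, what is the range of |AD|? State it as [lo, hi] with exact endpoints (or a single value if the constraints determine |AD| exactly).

|AB| ∈ {26}
|BC| ∈ {10}
|CD| ∈ {21}
|AC| ∈ [16, 36]
|BD| ∈ [11, 31]
|AD| ∈ [0, 57]

|AD| ∈ [0, 57]  (≈ [0.0000, 57.0000])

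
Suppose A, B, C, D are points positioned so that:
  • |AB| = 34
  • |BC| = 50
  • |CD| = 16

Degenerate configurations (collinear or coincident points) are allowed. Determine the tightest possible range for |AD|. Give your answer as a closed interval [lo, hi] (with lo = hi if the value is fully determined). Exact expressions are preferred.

|AD| ∈ [0, 100]  (≈ [0.0000, 100.0000])

|AB| ∈ {34}
|BC| ∈ {50}
|CD| ∈ {16}
|AC| ∈ [16, 84]
|BD| ∈ [34, 66]
|AD| ∈ [0, 100]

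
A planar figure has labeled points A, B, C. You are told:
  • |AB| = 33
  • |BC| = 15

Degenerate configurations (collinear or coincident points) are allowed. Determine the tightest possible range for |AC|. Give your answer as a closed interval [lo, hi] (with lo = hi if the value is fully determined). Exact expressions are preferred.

|AB| ∈ {33}
|BC| ∈ {15}
|AC| ∈ [18, 48]

|AC| ∈ [18, 48]  (≈ [18.0000, 48.0000])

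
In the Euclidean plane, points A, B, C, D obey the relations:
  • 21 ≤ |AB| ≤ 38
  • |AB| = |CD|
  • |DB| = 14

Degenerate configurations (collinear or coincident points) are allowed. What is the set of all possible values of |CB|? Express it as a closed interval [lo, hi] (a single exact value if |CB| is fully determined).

|CB| ∈ [7, 52]  (≈ [7.0000, 52.0000])

|AB| ∈ [21, 38]
|BD| ∈ {14}
|CD| ∈ [21, 38]
|AD| ∈ [7, 52]
|BC| ∈ [7, 52]
|AC| ∈ [0, 90]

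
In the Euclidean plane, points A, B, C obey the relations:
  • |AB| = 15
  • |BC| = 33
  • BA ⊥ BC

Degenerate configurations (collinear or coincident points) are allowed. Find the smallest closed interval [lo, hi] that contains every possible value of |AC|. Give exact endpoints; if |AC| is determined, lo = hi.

|AB| ∈ {15}
|BC| ∈ {33}
|AC| ∈ {3·√(146)}

|AC| = 3·√(146)  (≈ 36.2491)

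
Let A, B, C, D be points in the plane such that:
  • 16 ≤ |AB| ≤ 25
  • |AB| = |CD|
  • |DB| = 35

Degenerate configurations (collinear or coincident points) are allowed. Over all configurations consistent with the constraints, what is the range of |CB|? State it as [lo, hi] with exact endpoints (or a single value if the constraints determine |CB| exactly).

|CB| ∈ [10, 60]  (≈ [10.0000, 60.0000])

|AB| ∈ [16, 25]
|BD| ∈ {35}
|CD| ∈ [16, 25]
|AD| ∈ [10, 60]
|BC| ∈ [10, 60]
|AC| ∈ [0, 85]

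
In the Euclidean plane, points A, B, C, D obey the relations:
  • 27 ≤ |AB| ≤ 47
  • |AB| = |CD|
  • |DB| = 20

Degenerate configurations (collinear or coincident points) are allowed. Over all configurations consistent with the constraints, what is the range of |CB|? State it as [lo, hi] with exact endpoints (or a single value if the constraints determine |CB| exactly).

|CB| ∈ [7, 67]  (≈ [7.0000, 67.0000])

|AB| ∈ [27, 47]
|BD| ∈ {20}
|CD| ∈ [27, 47]
|AD| ∈ [7, 67]
|BC| ∈ [7, 67]
|AC| ∈ [0, 114]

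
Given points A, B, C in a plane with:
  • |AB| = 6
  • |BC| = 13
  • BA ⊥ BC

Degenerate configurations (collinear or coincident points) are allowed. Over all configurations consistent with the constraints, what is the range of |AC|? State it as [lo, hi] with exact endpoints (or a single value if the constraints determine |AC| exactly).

|AC| = √(205)  (≈ 14.3178)

|AB| ∈ {6}
|BC| ∈ {13}
|AC| ∈ {√(205)}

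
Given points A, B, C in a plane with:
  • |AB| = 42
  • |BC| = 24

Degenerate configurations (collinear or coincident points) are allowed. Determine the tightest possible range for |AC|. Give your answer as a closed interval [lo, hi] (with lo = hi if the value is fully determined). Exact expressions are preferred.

|AB| ∈ {42}
|BC| ∈ {24}
|AC| ∈ [18, 66]

|AC| ∈ [18, 66]  (≈ [18.0000, 66.0000])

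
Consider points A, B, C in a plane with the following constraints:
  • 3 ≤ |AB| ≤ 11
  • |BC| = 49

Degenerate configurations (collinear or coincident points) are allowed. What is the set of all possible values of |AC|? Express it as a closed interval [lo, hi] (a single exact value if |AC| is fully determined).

|AC| ∈ [38, 60]  (≈ [38.0000, 60.0000])

|AB| ∈ [3, 11]
|BC| ∈ {49}
|AC| ∈ [38, 60]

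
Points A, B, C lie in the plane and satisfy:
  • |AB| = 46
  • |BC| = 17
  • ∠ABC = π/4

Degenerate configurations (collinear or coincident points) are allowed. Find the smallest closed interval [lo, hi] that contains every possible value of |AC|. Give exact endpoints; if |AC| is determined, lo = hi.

|AC| = √(2405 - 782·√(2))  (≈ 36.0428)

|AB| ∈ {46}
|BC| ∈ {17}
|AC| ∈ {√(2405 - 782·√(2))}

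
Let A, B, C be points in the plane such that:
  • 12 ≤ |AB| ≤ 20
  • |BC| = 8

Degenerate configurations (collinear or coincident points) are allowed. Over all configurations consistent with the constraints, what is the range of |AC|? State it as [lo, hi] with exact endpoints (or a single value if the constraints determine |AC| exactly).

|AC| ∈ [4, 28]  (≈ [4.0000, 28.0000])

|AB| ∈ [12, 20]
|BC| ∈ {8}
|AC| ∈ [4, 28]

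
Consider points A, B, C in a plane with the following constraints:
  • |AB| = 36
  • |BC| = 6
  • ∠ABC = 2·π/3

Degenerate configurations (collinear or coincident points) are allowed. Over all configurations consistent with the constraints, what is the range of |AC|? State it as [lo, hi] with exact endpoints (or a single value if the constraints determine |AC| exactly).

|AB| ∈ {36}
|BC| ∈ {6}
|AC| ∈ {6·√(43)}

|AC| = 6·√(43)  (≈ 39.3446)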